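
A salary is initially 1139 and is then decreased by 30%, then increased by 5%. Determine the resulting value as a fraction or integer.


Start: 1139
Step 1: decrease by 30% => multiply by 70/100
  1139 * 70/100 = 7973/10
Step 2: increase by 5% => multiply by 105/100
  7973/10 * 105/100 = 167433/200
Final value = 167433/200

167433/200


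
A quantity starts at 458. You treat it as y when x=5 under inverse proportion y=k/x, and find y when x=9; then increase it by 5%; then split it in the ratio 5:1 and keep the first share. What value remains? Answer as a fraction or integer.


Start with 458.
Step 1: Inverse prop: k = (458)*5; new y = k/9 = 458*5/9 = 2290/9
Step 2: Increase by 5%: 2290/9 * 105/100 = 1603/6
Step 3: Split 5:1, first share = 1603/6 * 5/6 = 8015/36
Final result = 8015/36

8015/36


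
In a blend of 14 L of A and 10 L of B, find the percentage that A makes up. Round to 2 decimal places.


Volume of A = 14 L
Volume of B = 10 L
Total volume = 14 + 10 = 24 L
Percentage of A = (14/24) * 100
= 58.33%

58.33


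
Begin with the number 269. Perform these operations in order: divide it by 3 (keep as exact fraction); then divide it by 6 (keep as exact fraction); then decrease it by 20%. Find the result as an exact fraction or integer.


Start with 269.
Step 1: Divide by 3: 269 / 3 = 269/3
Step 2: Divide by 6: 269/3 / 6 = 269/18
Step 3: Decrease by 20%: 269/18 * 80/100 = 538/45
Final result = 538/45

538/45


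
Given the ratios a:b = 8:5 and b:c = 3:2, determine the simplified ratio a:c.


Given a:b = 8:5 and b:c = 3:2
Make b consistent. Multiply first ratio by 3: a:b = 24:15
Multiply second ratio by 5: b:c = 15:10
Now b = 15 in both, so a:b:c = 24:15:10
Therefore a:c = 24:10
Simplify by GCD: a:c = 12:5

12:5


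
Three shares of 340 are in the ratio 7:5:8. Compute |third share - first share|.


Total parts = 7 + 5 + 8 = 20
Value per part = 340 / 20 = 17
Shares: 7*17=119, 5*17=85, 8*17=136
Third share = 136, first share = 119
Difference = |136 - 119| = 17

17


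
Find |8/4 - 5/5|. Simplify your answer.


Simplify: 8/4 = 2 and 5/5 = 1
Find common denominator: LCD = 1
Convert: 2/1 and 1/1
Difference = |2 - 1|/1 = 1/1
Simplified = 1

1


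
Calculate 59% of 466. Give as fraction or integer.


Compute 59% of 466
Convert percentage: 59% = 59/100
Multiply: 466 * 59/100
= 27494/100
= 13747/50

13747/50


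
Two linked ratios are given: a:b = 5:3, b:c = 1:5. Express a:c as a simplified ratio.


Given a:b = 5:3 and b:c = 1:5
Make b consistent. Multiply first ratio by 1: a:b = 5:3
Multiply second ratio by 3: b:c = 3:15
Now b = 3 in both, so a:b:c = 5:3:15
Therefore a:c = 5:15
Simplify by GCD: a:c = 1:3

1:3


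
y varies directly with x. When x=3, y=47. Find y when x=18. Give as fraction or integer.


Direct proportion: y = kx
Find k: k = 47/3 = 47/3
Compute y at x=18: y = 47/3 * 18
y = 282

282


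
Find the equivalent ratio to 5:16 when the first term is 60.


Original ratio: 5:16
First term target: 60
Scale factor = 60 / 5 = 12
Multiply second term: 16 * 12 = 192
Equivalent ratio = 60:192

60:192


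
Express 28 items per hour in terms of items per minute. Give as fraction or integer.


Converting from per hour to per minute
Rate = 28 items per hour
Divide by 60: 28/60
= 7/15 items per minute

7/15


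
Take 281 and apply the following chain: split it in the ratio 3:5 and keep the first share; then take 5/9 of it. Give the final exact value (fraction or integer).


Start with 281.
Step 1: Split 3:5, first share = 281 * 3/8 = 843/8
Step 2: Take 5/9: 843/8 * 5/9 = 1405/24
Final result = 1405/24

1405/24


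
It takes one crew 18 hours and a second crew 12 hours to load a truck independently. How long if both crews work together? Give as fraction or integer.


Rate of A = 1/18 job per hour
Rate of B = 1/12 job per hour
Combined rate = 1/18 + 1/12
Find common denominator: (12 + 18)/(18*12) = 30/216
Combined rate = 5/36 job per hour
Time together = 1 / (5/36) = 36/5 hours

36/5


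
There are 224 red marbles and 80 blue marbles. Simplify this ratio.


Find GCD(224, 80)
GCD = 16
Divide both by 16: 224/16 = 14, 80/16 = 5
Simplified ratio = 14:5

14:5


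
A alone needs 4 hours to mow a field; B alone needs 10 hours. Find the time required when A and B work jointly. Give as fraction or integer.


Rate of A = 1/4 job per hour
Rate of B = 1/10 job per hour
Combined rate = 1/4 + 1/10
Find common denominator: (10 + 4)/(4*10) = 14/40
Combined rate = 7/20 job per hour
Time together = 1 / (7/20) = 20/7 hours

20/7


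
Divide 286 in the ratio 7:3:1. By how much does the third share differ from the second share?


Total parts = 7 + 3 + 1 = 11
Value per part = 286 / 11 = 26
Shares: 7*26=182, 3*26=78, 1*26=26
Third share = 26, second share = 78
Difference = |26 - 78| = 52

52


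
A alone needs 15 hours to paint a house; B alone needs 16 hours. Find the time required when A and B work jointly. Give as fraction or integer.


Rate of A = 1/15 job per hour
Rate of B = 1/16 job per hour
Combined rate = 1/15 + 1/16
Find common denominator: (16 + 15)/(15*16) = 31/240
Combined rate = 31/240 job per hour
Time together = 1 / (31/240) = 240/31 hours

240/31


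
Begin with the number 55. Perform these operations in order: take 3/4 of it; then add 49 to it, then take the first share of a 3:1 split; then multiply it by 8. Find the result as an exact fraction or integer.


Start with 55.
Step 1: Take 3/4: 55 * 3/4 = 165/4
Step 2: Add 49: 165/4+49=361/4; split 3:1 first = 361/4*3/4 = 1083/16
Step 3: Multiply by 8: 1083/16 * 8 = 1083/2
Final result = 1083/2

1083/2


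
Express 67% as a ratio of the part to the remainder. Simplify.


Part = 67%, Remainder = 33%
Ratio = 67:33
GCD(67, 33) = 1
Simplify: 67:33 = 67:33

67:33


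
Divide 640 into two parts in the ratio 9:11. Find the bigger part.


Total parts = 9 + 11 = 20
Value per part = 640 / 20 = 32
First share = 9 * 32 = 288
Second share = 11 * 32 = 352
Larger share = 352

352


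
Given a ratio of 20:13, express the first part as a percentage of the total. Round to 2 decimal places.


Total parts = 20 + 13 = 33
First part fraction = 20/33
Percentage = (20/33) * 100
= 0.606061 * 100
= 60.61%

60.61


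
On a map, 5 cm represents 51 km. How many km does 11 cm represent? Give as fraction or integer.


Map scale: 5 cm = 51 km
Measured distance on map = 11 cm
Set up proportion: 11 * 51 / 5
= 561 / 5
= 561/5 km

561/5


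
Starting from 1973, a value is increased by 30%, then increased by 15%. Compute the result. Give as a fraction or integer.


Start: 1973
Step 1: increase by 30% => multiply by 130/100
  1973 * 130/100 = 25649/10
Step 2: increase by 15% => multiply by 115/100
  25649/10 * 115/100 = 589927/200
Final value = 589927/200

589927/200


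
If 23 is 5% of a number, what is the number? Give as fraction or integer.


Given: 23 is 5% of the whole
Set up: 23 = 5/100 * whole
whole = 23 * 100 / 5
whole = 2300 / 5
whole = 460

460


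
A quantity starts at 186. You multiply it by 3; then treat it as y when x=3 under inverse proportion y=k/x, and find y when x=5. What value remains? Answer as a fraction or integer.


Start with 186.
Step 1: Multiply by 3: 186 * 3 = 558
Step 2: Inverse prop: k = (558)*3; new y = k/5 = 558*3/5 = 1674/5
Final result = 1674/5

1674/5


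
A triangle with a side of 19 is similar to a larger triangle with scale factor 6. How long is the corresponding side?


Similar triangles have proportional sides
Scale factor = 6
Smaller side = 19
Corresponding larger side = 19 * 6
= 114

114


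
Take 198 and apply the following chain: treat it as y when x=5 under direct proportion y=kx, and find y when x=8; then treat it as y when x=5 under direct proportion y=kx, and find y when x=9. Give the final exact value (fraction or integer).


Start with 198.
Step 1: Direct prop: k = (198)/5; new y = k*8 = 198*8/5 = 1584/5
Step 2: Direct prop: k = (1584/5)/5; new y = k*9 = 1584/5*9/5 = 14256/25
Final result = 14256/25

14256/25


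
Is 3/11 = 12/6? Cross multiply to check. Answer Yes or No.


Cross multiply to check 3/11 = 12/6
Left cross product: 3 * 6 = 18
Right cross product: 11 * 12 = 132
18 != 132
Not equal, so proportions differ => No

No


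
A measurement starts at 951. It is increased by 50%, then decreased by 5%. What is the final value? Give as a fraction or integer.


Start: 951
Step 1: increase by 50% => multiply by 150/100
  951 * 150/100 = 2853/2
Step 2: decrease by 5% => multiply by 95/100
  2853/2 * 95/100 = 54207/40
Final value = 54207/40

54207/40


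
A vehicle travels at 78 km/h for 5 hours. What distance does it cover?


Using distance = speed * time
Speed = 78 km/h
Time = 5 hours
Distance = 78 * 5
= 390 km

390


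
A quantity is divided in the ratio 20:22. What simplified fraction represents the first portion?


Total parts = 20 + 22 = 42
First part fraction = 20/42
Simplify: 20/42 = 10/21

10/21


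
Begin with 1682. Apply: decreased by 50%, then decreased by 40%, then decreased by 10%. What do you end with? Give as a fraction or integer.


Start: 1682
Step 1: decrease by 50% => multiply by 50/100
  1682 * 50/100 = 841
Step 2: decrease by 40% => multiply by 60/100
  841 * 60/100 = 2523/5
Step 3: decrease by 10% => multiply by 90/100
  2523/5 * 90/100 = 22707/50
Final value = 22707/50

22707/50


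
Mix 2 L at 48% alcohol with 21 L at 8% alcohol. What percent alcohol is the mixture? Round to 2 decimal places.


Solute in mixture 1 = 48% of 2 L = 2*48/100 = 24/25 L
Solute in mixture 2 = 8% of 21 L = 21*8/100 = 42/25 L
Total solute = 24/25 + 42/25 = 66/25 L
Total volume = 2 + 21 = 23 L
Final concentration = 66/25/23 * 100 = 11.48%

11.48


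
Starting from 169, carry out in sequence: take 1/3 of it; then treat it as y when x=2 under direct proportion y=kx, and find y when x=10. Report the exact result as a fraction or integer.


Start with 169.
Step 1: Take 1/3: 169 * 1/3 = 169/3
Step 2: Direct prop: k = (169/3)/2; new y = k*10 = 169/3*10/2 = 845/3
Final result = 845/3

845/3


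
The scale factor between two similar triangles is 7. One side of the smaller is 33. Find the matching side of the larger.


Similar triangles have proportional sides
Scale factor = 7
Smaller side = 33
Corresponding larger side = 33 * 7
= 231

231


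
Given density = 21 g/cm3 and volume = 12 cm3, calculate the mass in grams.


Using mass = density * volume
Density = 21 g/cm3
Volume = 12 cm3
Mass = 21 * 12
= 252 g

252


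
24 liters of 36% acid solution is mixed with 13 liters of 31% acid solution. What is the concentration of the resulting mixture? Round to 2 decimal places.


Solute in mixture 1 = 36% of 24 L = 24*36/100 = 216/25 L
Solute in mixture 2 = 31% of 13 L = 13*31/100 = 403/100 L
Total solute = 216/25 + 403/100 = 1267/100 L
Total volume = 24 + 13 = 37 L
Final concentration = 1267/100/37 * 100 = 34.24%

34.24


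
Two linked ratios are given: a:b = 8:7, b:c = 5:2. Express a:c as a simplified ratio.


Given a:b = 8:7 and b:c = 5:2
Make b consistent. Multiply first ratio by 5: a:b = 40:35
Multiply second ratio by 7: b:c = 35:14
Now b = 35 in both, so a:b:c = 40:35:14
Therefore a:c = 40:14
Simplify by GCD: a:c = 20:7

20:7


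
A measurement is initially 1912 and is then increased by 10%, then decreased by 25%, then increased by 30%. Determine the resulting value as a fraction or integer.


Start: 1912
Step 1: increase by 10% => multiply by 110/100
  1912 * 110/100 = 10516/5
Step 2: decrease by 25% => multiply by 75/100
  10516/5 * 75/100 = 7887/5
Step 3: increase by 30% => multiply by 130/100
  7887/5 * 130/100 = 102531/50
Final value = 102531/50

102531/50


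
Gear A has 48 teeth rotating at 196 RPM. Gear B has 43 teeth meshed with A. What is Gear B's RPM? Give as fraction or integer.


Gear ratio: teeth_A * RPM_A = teeth_B * RPM_B
48 * 196 = 43 * RPM_B
9408 = 43 * RPM_B
RPM_B = 9408 / 43
RPM_B = 9408/43

9408/43


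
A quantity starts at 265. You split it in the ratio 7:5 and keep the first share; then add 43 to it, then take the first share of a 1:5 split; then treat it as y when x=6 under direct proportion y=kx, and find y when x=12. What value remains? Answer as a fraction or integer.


Start with 265.
Step 1: Split 7:5, first share = 265 * 7/12 = 1855/12
Step 2: Add 43: 1855/12+43=2371/12; split 1:5 first = 2371/12*1/6 = 2371/72
Step 3: Direct prop: k = (2371/72)/6; new y = k*12 = 2371/72*12/6 = 2371/36
Final result = 2371/36

2371/36


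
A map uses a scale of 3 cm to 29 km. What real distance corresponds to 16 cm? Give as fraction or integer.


Map scale: 3 cm = 29 km
Measured distance on map = 16 cm
Set up proportion: 16 * 29 / 3
= 464 / 3
= 464/3 km

464/3


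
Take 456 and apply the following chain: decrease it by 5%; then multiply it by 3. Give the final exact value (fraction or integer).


Start with 456.
Step 1: Decrease by 5%: 456 * 95/100 = 2166/5
Step 2: Multiply by 3: 2166/5 * 3 = 6498/5
Final result = 6498/5

6498/5


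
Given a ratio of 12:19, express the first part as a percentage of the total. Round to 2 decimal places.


Total parts = 12 + 19 = 31
First part fraction = 12/31
Percentage = (12/31) * 100
= 0.387097 * 100
= 38.71%

38.71


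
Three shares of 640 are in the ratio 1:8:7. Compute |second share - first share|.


Total parts = 1 + 8 + 7 = 16
Value per part = 640 / 16 = 40
Shares: 1*40=40, 8*40=320, 7*40=280
Second share = 320, first share = 40
Difference = |320 - 40| = 280

280


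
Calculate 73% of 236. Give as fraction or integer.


Compute 73% of 236
Convert percentage: 73% = 73/100
Multiply: 236 * 73/100
= 17228/100
= 4307/25

4307/25


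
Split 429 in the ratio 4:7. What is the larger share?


Total parts = 4 + 7 = 11
Value per part = 429 / 11 = 39
First share = 4 * 39 = 156
Second share = 7 * 39 = 273
Larger share = 273

273


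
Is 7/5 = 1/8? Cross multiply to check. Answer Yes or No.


Cross multiply to check 7/5 = 1/8
Left cross product: 7 * 8 = 56
Right cross product: 5 * 1 = 5
56 != 5
Not equal, so proportions differ => No

No


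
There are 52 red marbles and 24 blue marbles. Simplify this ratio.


Find GCD(52, 24)
GCD = 4
Divide both by 4: 52/4 = 13, 24/4 = 6
Simplified ratio = 13:6

13:6


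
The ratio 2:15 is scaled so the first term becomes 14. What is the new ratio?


Original ratio: 2:15
First term target: 14
Scale factor = 14 / 2 = 7
Multiply second term: 15 * 7 = 105
Equivalent ratio = 14:105

14:105


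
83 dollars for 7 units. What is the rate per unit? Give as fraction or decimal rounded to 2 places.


Total dollars = 83
Number of units = 7
Unit rate = 83 / 7
= 11.86 dollars per unit

11.86


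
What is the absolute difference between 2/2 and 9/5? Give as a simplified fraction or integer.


Simplify: 2/2 = 1 and 9/5 = 9/5
Find common denominator: LCD = 5
Convert: 5/5 and 9/5
Difference = |5 - 9|/5 = 4/5
Simplified = 4/5

4/5


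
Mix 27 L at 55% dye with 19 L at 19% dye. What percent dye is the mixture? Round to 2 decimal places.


Solute in mixture 1 = 55% of 27 L = 27*55/100 = 297/20 L
Solute in mixture 2 = 19% of 19 L = 19*19/100 = 361/100 L
Total solute = 297/20 + 361/100 = 923/50 L
Total volume = 27 + 19 = 46 L
Final concentration = 923/50/46 * 100 = 40.13%

40.13


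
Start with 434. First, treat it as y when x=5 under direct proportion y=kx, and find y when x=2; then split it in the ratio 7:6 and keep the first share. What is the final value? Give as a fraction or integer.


Start with 434.
Step 1: Direct prop: k = (434)/5; new y = k*2 = 434*2/5 = 868/5
Step 2: Split 7:6, first share = 868/5 * 7/13 = 6076/65
Final result = 6076/65

6076/65


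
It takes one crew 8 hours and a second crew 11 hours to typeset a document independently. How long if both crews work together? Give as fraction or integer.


Rate of A = 1/8 job per hour
Rate of B = 1/11 job per hour
Combined rate = 1/8 + 1/11
Find common denominator: (11 + 8)/(8*11) = 19/88
Combined rate = 19/88 job per hour
Time together = 1 / (19/88) = 88/19 hours

88/19


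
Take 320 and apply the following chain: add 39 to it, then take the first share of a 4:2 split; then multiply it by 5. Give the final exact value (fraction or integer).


Start with 320.
Step 1: Add 39: 320+39=359; split 4:2 first = 359*4/6 = 718/3
Step 2: Multiply by 5: 718/3 * 5 = 3590/3
Final result = 3590/3

3590/3


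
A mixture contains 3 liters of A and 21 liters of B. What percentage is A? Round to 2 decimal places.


Volume of A = 3 L
Volume of B = 21 L
Total volume = 3 + 21 = 24 L
Percentage of A = (3/24) * 100
= 12.50%

12.50


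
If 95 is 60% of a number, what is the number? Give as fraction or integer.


Given: 95 is 60% of the whole
Set up: 95 = 60/100 * whole
whole = 95 * 100 / 60
whole = 9500 / 60
whole = 475/3

475/3


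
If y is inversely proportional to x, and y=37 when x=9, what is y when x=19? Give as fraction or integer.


Inverse proportion: y = k/x
Find k: k = 9 * 37 = 333
Compute y at x=19: y = 333/19
y = 333/19

333/19


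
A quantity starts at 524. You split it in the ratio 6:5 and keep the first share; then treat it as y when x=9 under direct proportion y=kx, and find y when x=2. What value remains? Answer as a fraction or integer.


Start with 524.
Step 1: Split 6:5, first share = 524 * 6/11 = 3144/11
Step 2: Direct prop: k = (3144/11)/9; new y = k*2 = 3144/11*2/9 = 2096/33
Final result = 2096/33

2096/33


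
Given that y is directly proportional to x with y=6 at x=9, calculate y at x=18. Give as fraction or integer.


Direct proportion: y = kx
Find k: k = 6/9 = 2/3
Compute y at x=18: y = 2/3 * 18
y = 12

12


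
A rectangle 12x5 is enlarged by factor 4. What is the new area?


Original dimensions: 12 x 5
Enlargement factor = 4
New width = 12 * 4 = 48
New height = 5 * 4 = 20
New area = 48 * 20 = 960

960


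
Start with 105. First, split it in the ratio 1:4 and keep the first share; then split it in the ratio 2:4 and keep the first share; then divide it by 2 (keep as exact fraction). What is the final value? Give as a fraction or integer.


Start with 105.
Step 1: Split 1:4, first share = 105 * 1/5 = 21
Step 2: Split 2:4, first share = 21 * 2/6 = 7
Step 3: Divide by 2: 7 / 2 = 7/2
Final result = 7/2

7/2


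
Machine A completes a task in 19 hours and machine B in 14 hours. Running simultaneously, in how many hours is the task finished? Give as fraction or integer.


Rate of A = 1/19 job per hour
Rate of B = 1/14 job per hour
Combined rate = 1/19 + 1/14
Find common denominator: (14 + 19)/(19*14) = 33/266
Combined rate = 33/266 job per hour
Time together = 1 / (33/266) = 266/33 hours

266/33


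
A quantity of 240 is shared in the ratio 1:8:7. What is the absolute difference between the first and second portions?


Total parts = 1 + 8 + 7 = 16
Value per part = 240 / 16 = 15
Shares: 1*15=15, 8*15=120, 7*15=105
First share = 15, second share = 120
Difference = |15 - 120| = 105

105


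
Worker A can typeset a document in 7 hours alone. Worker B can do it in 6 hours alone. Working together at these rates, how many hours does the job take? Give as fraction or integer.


Rate of A = 1/7 job per hour
Rate of B = 1/6 job per hour
Combined rate = 1/7 + 1/6
Find common denominator: (6 + 7)/(7*6) = 13/42
Combined rate = 13/42 job per hour
Time together = 1 / (13/42) = 42/13 hours

42/13


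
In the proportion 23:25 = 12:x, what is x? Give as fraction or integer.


Setting up: 23/25 = 12/x
Cross multiply: 23 * x = 25 * 12
23x = 300
x = 300/23
x = 300/23

300/23


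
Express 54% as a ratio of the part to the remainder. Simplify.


Part = 54%, Remainder = 46%
Ratio = 54:46
GCD(54, 46) = 2
Simplify: 27:23 = 27:23

27:23


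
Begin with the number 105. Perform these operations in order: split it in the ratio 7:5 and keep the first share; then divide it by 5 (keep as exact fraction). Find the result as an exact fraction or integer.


Start with 105.
Step 1: Split 7:5, first share = 105 * 7/12 = 245/4
Step 2: Divide by 5: 245/4 / 5 = 49/4
Final result = 49/4

49/4


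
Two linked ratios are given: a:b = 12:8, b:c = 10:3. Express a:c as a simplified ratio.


Given a:b = 12:8 and b:c = 10:3
Make b consistent. Multiply first ratio by 10: a:b = 120:80
Multiply second ratio by 8: b:c = 80:24
Now b = 80 in both, so a:b:c = 120:80:24
Therefore a:c = 120:24
Simplify by GCD: a:c = 5:1

5:1


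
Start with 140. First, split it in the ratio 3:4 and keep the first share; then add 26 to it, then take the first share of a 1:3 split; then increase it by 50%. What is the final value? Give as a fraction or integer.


Start with 140.
Step 1: Split 3:4, first share = 140 * 3/7 = 60
Step 2: Add 26: 60+26=86; split 1:3 first = 86*1/4 = 43/2
Step 3: Increase by 50%: 43/2 * 150/100 = 129/4
Final result = 129/4

129/4


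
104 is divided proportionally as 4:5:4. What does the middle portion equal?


Ratio = 4:5:4
Total parts = 4 + 5 + 4 = 13
Value per part = 104 / 13 = 8
First share = 4 * 8 = 32
Middle share = 5 * 8 = 40
Third share = 4 * 8 = 32

40


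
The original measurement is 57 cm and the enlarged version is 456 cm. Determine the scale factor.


Original length = 57 cm
Scaled length = 456 cm
Scale factor = 456 / 57
= 8

8


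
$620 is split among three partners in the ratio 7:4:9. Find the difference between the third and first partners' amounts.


Total parts = 7 + 4 + 9 = 20
Value per part = 620 / 20 = 31
Shares: 7*31=217, 4*31=124, 9*31=279
Third share = 279, first share = 217
Difference = |279 - 217| = 62

62


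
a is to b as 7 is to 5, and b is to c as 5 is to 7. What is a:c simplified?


Given a:b = 7:5 and b:c = 5:7
Make b consistent. Multiply first ratio by 5: a:b = 35:25
Multiply second ratio by 5: b:c = 25:35
Now b = 25 in both, so a:b:c = 35:25:35
Therefore a:c = 35:35
Simplify by GCD: a:c = 1:1

1:1


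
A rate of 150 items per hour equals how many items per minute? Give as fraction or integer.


Converting from per hour to per minute
Rate = 150 items per hour
Divide by 60: 150/60
= 5/2 items per minute

5/2


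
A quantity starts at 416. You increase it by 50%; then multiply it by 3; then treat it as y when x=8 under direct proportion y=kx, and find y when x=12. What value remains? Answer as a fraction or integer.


Start with 416.
Step 1: Increase by 50%: 416 * 150/100 = 624
Step 2: Multiply by 3: 624 * 3 = 1872
Step 3: Direct prop: k = (1872)/8; new y = k*12 = 1872*12/8 = 2808
Final result = 2808

2808


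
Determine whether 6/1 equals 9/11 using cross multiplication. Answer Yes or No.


Cross multiply to check 6/1 = 9/11
Left cross product: 6 * 11 = 66
Right cross product: 1 * 9 = 9
66 != 9
Not equal, so proportions differ => No

No


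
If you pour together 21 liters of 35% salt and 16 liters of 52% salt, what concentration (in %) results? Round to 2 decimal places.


Solute in mixture 1 = 35% of 21 L = 21*35/100 = 147/20 L
Solute in mixture 2 = 52% of 16 L = 16*52/100 = 208/25 L
Total solute = 147/20 + 208/25 = 1567/100 L
Total volume = 21 + 16 = 37 L
Final concentration = 1567/100/37 * 100 = 42.35%

42.35


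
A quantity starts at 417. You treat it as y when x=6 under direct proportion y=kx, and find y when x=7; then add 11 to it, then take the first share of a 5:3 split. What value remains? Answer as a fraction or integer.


Start with 417.
Step 1: Direct prop: k = (417)/6; new y = k*7 = 417*7/6 = 973/2
Step 2: Add 11: 973/2+11=995/2; split 5:3 first = 995/2*5/8 = 4975/16
Final result = 4975/16

4975/16


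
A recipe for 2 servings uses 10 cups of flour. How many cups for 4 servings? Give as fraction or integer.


Original: 10 cups for 2 servings
Target servings = 4
Scaling factor = 4/2
New amount = 10 * 4/2
= 40/2
= 20 cups

20


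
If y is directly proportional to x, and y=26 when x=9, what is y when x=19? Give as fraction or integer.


Direct proportion: y = kx
Find k: k = 26/9 = 26/9
Compute y at x=19: y = 26/9 * 19
y = 494/9

494/9


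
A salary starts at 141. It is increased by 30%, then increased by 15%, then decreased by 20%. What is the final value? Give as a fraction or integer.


Start: 141
Step 1: increase by 30% => multiply by 130/100
  141 * 130/100 = 1833/10
Step 2: increase by 15% => multiply by 115/100
  1833/10 * 115/100 = 42159/200
Step 3: decrease by 20% => multiply by 80/100
  42159/200 * 80/100 = 42159/250
Final value = 42159/250

42159/250


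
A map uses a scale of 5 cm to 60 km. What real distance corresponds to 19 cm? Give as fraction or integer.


Map scale: 5 cm = 60 km
Measured distance on map = 19 cm
Set up proportion: 19 * 60 / 5
= 1140 / 5
= 228 km

228


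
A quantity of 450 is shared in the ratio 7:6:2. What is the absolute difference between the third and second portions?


Total parts = 7 + 6 + 2 = 15
Value per part = 450 / 15 = 30
Shares: 7*30=210, 6*30=180, 2*30=60
Third share = 60, second share = 180
Difference = |60 - 180| = 120

120


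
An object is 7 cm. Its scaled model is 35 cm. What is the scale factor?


Original length = 7 cm
Scaled length = 35 cm
Scale factor = 35 / 7
= 5

5


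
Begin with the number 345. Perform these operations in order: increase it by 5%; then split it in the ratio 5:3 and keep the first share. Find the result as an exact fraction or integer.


Start with 345.
Step 1: Increase by 5%: 345 * 105/100 = 1449/4
Step 2: Split 5:3, first share = 1449/4 * 5/8 = 7245/32
Final result = 7245/32

7245/32


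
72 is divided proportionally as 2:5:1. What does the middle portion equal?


Ratio = 2:5:1
Total parts = 2 + 5 + 1 = 8
Value per part = 72 / 8 = 9
First share = 2 * 9 = 18
Middle share = 5 * 9 = 45
Third share = 1 * 9 = 9

45


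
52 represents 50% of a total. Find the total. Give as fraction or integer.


Given: 52 is 50% of the whole
Set up: 52 = 50/100 * whole
whole = 52 * 100 / 50
whole = 5200 / 50
whole = 104

104


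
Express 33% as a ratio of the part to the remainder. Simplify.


Part = 33%, Remainder = 67%
Ratio = 33:67
GCD(33, 67) = 1
Simplify: 33:67 = 33:67

33:67


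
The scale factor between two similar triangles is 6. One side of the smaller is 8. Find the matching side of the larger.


Similar triangles have proportional sides
Scale factor = 6
Smaller side = 8
Corresponding larger side = 8 * 6
= 48

48


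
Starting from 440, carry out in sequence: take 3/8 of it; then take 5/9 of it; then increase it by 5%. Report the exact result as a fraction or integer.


Start with 440.
Step 1: Take 3/8: 440 * 3/8 = 165
Step 2: Take 5/9: 165 * 5/9 = 275/3
Step 3: Increase by 5%: 275/3 * 105/100 = 385/4
Final result = 385/4

385/4


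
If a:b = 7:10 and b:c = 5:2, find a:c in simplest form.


Given a:b = 7:10 and b:c = 5:2
Make b consistent. Multiply first ratio by 5: a:b = 35:50
Multiply second ratio by 10: b:c = 50:20
Now b = 50 in both, so a:b:c = 35:50:20
Therefore a:c = 35:20
Simplify by GCD: a:c = 7:4

7:4


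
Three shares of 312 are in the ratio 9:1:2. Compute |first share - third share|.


Total parts = 9 + 1 + 2 = 12
Value per part = 312 / 12 = 26
Shares: 9*26=234, 1*26=26, 2*26=52
First share = 234, third share = 52
Difference = |234 - 52| = 182

182


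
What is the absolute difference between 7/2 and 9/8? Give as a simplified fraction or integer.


Simplify: 7/2 = 7/2 and 9/8 = 9/8
Find common denominator: LCD = 8
Convert: 28/8 and 9/8
Difference = |28 - 9|/8 = 19/8
Simplified = 19/8

19/8


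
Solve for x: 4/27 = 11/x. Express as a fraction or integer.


Setting up: 4/27 = 11/x
Cross multiply: 4 * x = 27 * 11
4x = 297
x = 297/4
x = 297/4

297/4


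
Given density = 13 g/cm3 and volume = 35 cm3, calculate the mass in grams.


Using mass = density * volume
Density = 13 g/cm3
Volume = 35 cm3
Mass = 13 * 35
= 455 g

455


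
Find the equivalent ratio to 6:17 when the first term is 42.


Original ratio: 6:17
First term target: 42
Scale factor = 42 / 6 = 7
Multiply second term: 17 * 7 = 119
Equivalent ratio = 42:119

42:119


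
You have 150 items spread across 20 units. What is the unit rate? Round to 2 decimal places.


Total items = 150
Number of units = 20
Unit rate = 150 / 20
= 7.50 items per unit

7.50


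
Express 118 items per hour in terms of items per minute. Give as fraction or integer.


Converting from per hour to per minute
Rate = 118 items per hour
Divide by 60: 118/60
= 59/30 items per minute

59/30


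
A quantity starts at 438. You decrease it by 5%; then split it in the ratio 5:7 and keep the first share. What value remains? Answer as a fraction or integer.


Start with 438.
Step 1: Decrease by 5%: 438 * 95/100 = 4161/10
Step 2: Split 5:7, first share = 4161/10 * 5/12 = 1387/8
Final result = 1387/8

1387/8


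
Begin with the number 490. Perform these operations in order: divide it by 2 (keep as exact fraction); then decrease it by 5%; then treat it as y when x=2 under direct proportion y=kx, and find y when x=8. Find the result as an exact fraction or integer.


Start with 490.
Step 1: Divide by 2: 490 / 2 = 245
Step 2: Decrease by 5%: 245 * 95/100 = 931/4
Step 3: Direct prop: k = (931/4)/2; new y = k*8 = 931/4*8/2 = 931
Final result = 931

931


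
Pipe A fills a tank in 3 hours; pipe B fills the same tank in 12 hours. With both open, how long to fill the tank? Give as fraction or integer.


Rate of A = 1/3 job per hour
Rate of B = 1/12 job per hour
Combined rate = 1/3 + 1/12
Find common denominator: (12 + 3)/(3*12) = 15/36
Combined rate = 5/12 job per hour
Time together = 1 / (5/12) = 12/5 hours

12/5


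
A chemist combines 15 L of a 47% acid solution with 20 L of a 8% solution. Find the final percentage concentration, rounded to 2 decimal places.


Solute in mixture 1 = 47% of 15 L = 15*47/100 = 141/20 L
Solute in mixture 2 = 8% of 20 L = 20*8/100 = 8/5 L
Total solute = 141/20 + 8/5 = 173/20 L
Total volume = 15 + 20 = 35 L
Final concentration = 173/20/35 * 100 = 24.71%

24.71


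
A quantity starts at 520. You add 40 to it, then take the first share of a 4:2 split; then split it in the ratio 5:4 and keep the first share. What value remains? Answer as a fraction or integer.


Start with 520.
Step 1: Add 40: 520+40=560; split 4:2 first = 560*4/6 = 1120/3
Step 2: Split 5:4, first share = 1120/3 * 5/9 = 5600/27
Final result = 5600/27

5600/27


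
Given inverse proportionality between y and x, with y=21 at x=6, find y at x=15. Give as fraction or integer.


Inverse proportion: y = k/x
Find k: k = 6 * 21 = 126
Compute y at x=15: y = 126/15
y = 42/5

42/5


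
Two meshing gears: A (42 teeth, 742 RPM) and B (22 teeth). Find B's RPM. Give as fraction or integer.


Gear ratio: teeth_A * RPM_A = teeth_B * RPM_B
42 * 742 = 22 * RPM_B
31164 = 22 * RPM_B
RPM_B = 31164 / 22
RPM_B = 15582/11

15582/11


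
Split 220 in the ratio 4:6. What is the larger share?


Total parts = 4 + 6 = 10
Value per part = 220 / 10 = 22
First share = 4 * 22 = 88
Second share = 6 * 22 = 132
Larger share = 132

132


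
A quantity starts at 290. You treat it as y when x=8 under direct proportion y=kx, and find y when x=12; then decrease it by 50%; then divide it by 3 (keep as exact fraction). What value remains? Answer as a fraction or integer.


Start with 290.
Step 1: Direct prop: k = (290)/8; new y = k*12 = 290*12/8 = 435
Step 2: Decrease by 50%: 435 * 50/100 = 435/2
Step 3: Divide by 3: 435/2 / 3 = 145/2
Final result = 145/2

145/2


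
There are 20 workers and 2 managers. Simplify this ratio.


Find GCD(20, 2)
GCD = 2
Divide both by 2: 20/2 = 10, 2/2 = 1
Simplified ratio = 10:1

10:1


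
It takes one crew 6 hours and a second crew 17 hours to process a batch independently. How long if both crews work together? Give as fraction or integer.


Rate of A = 1/6 job per hour
Rate of B = 1/17 job per hour
Combined rate = 1/6 + 1/17
Find common denominator: (17 + 6)/(6*17) = 23/102
Combined rate = 23/102 job per hour
Time together = 1 / (23/102) = 102/23 hours

102/23


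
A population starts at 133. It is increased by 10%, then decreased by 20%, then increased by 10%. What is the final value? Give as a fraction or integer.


Start: 133
Step 1: increase by 10% => multiply by 110/100
  133 * 110/100 = 1463/10
Step 2: decrease by 20% => multiply by 80/100
  1463/10 * 80/100 = 2926/25
Step 3: increase by 10% => multiply by 110/100
  2926/25 * 110/100 = 16093/125
Final value = 16093/125

16093/125


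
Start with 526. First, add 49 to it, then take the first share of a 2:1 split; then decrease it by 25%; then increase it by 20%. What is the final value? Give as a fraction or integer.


Start with 526.
Step 1: Add 49: 526+49=575; split 2:1 first = 575*2/3 = 1150/3
Step 2: Decrease by 25%: 1150/3 * 75/100 = 575/2
Step 3: Increase by 20%: 575/2 * 120/100 = 345
Final result = 345

345


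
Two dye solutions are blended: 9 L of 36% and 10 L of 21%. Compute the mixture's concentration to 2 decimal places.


Solute in mixture 1 = 36% of 9 L = 9*36/100 = 81/25 L
Solute in mixture 2 = 21% of 10 L = 10*21/100 = 21/10 L
Total solute = 81/25 + 21/10 = 267/50 L
Total volume = 9 + 10 = 19 L
Final concentration = 267/50/19 * 100 = 28.11%

28.11


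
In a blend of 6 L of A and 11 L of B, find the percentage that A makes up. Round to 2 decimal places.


Volume of A = 6 L
Volume of B = 11 L
Total volume = 6 + 11 = 17 L
Percentage of A = (6/17) * 100
= 35.29%

35.29


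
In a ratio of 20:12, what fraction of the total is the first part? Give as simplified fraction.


Total parts = 20 + 12 = 32
First part fraction = 20/32
Simplify: 20/32 = 5/8

5/8


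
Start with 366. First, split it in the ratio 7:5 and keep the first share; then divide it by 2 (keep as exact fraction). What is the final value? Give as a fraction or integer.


Start with 366.
Step 1: Split 7:5, first share = 366 * 7/12 = 427/2
Step 2: Divide by 2: 427/2 / 2 = 427/4
Final result = 427/4

427/4


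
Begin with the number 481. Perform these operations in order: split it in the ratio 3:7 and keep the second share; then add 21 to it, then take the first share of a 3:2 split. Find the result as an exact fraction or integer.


Start with 481.
Step 1: Split 3:7, second share = 481 * 7/10 = 3367/10
Step 2: Add 21: 3367/10+21=3577/10; split 3:2 first = 3577/10*3/5 = 10731/50
Final result = 10731/50

10731/50


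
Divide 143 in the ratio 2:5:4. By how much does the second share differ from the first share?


Total parts = 2 + 5 + 4 = 11
Value per part = 143 / 11 = 13
Shares: 2*13=26, 5*13=65, 4*13=52
Second share = 65, first share = 26
Difference = |65 - 26| = 39

39


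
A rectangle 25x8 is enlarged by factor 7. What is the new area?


Original dimensions: 25 x 8
Enlargement factor = 7
New width = 25 * 7 = 175
New height = 8 * 7 = 56
New area = 175 * 56 = 9800

9800


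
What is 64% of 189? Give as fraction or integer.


Compute 64% of 189
Convert percentage: 64% = 64/100
Multiply: 189 * 64/100
= 12096/100
= 3024/25

3024/25


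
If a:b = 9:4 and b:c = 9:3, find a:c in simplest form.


Given a:b = 9:4 and b:c = 9:3
Make b consistent. Multiply first ratio by 9: a:b = 81:36
Multiply second ratio by 4: b:c = 36:12
Now b = 36 in both, so a:b:c = 81:36:12
Therefore a:c = 81:12
Simplify by GCD: a:c = 27:4

27:4


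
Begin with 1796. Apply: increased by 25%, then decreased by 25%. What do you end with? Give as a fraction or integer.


Start: 1796
Step 1: increase by 25% => multiply by 125/100
  1796 * 125/100 = 2245
Step 2: decrease by 25% => multiply by 75/100
  2245 * 75/100 = 6735/4
Final value = 6735/4

6735/4


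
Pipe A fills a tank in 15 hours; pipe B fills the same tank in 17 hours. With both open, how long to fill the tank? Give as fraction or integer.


Rate of A = 1/15 job per hour
Rate of B = 1/17 job per hour
Combined rate = 1/15 + 1/17
Find common denominator: (17 + 15)/(15*17) = 32/255
Combined rate = 32/255 job per hour
Time together = 1 / (32/255) = 255/32 hours

255/32


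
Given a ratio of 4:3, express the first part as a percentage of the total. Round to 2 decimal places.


Total parts = 4 + 3 = 7
First part fraction = 4/7
Percentage = (4/7) * 100
= 0.571429 * 100
= 57.14%

57.14


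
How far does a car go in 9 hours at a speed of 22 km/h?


Using distance = speed * time
Speed = 22 km/h
Time = 9 hours
Distance = 22 * 9
= 198 km

198


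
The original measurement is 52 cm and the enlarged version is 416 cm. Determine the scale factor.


Original length = 52 cm
Scaled length = 416 cm
Scale factor = 416 / 52
= 8

8


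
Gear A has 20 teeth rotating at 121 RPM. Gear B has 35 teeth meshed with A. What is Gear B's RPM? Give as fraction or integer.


Gear ratio: teeth_A * RPM_A = teeth_B * RPM_B
20 * 121 = 35 * RPM_B
2420 = 35 * RPM_B
RPM_B = 2420 / 35
RPM_B = 484/7

484/7


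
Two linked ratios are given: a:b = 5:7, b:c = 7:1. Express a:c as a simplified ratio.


Given a:b = 5:7 and b:c = 7:1
Make b consistent. Multiply first ratio by 7: a:b = 35:49
Multiply second ratio by 7: b:c = 49:7
Now b = 49 in both, so a:b:c = 35:49:7
Therefore a:c = 35:7
Simplify by GCD: a:c = 5:1

5:1


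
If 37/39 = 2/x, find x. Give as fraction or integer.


Setting up: 37/39 = 2/x
Cross multiply: 37 * x = 39 * 2
37x = 78
x = 78/37
x = 78/37

78/37


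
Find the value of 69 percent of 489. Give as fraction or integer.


Compute 69% of 489
Convert percentage: 69% = 69/100
Multiply: 489 * 69/100
= 33741/100
= 33741/100

33741/100


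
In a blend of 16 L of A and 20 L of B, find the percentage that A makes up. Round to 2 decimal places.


Volume of A = 16 L
Volume of B = 20 L
Total volume = 16 + 20 = 36 L
Percentage of A = (16/36) * 100
= 44.44%

44.44


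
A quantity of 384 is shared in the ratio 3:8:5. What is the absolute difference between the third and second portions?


Total parts = 3 + 8 + 5 = 16
Value per part = 384 / 16 = 24
Shares: 3*24=72, 8*24=192, 5*24=120
Third share = 120, second share = 192
Difference = |120 - 192| = 72

72


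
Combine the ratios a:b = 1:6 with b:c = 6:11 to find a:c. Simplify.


Given a:b = 1:6 and b:c = 6:11
Make b consistent. Multiply first ratio by 6: a:b = 6:36
Multiply second ratio by 6: b:c = 36:66
Now b = 36 in both, so a:b:c = 6:36:66
Therefore a:c = 6:66
Simplify by GCD: a:c = 1:11

1:11


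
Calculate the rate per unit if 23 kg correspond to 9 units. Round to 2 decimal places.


Total kg = 23
Number of units = 9
Unit rate = 23 / 9
= 2.56 kg per unit

2.56


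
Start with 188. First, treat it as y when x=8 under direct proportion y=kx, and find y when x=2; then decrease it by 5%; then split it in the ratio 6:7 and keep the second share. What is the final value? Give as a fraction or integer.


Start with 188.
Step 1: Direct prop: k = (188)/8; new y = k*2 = 188*2/8 = 47
Step 2: Decrease by 5%: 47 * 95/100 = 893/20
Step 3: Split 6:7, second share = 893/20 * 7/13 = 6251/260
Final result = 6251/260

6251/260


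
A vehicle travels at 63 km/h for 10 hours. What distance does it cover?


Using distance = speed * time
Speed = 63 km/h
Time = 10 hours
Distance = 63 * 10
= 630 km

630


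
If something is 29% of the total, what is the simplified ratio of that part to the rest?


Part = 29%, Remainder = 71%
Ratio = 29:71
GCD(29, 71) = 1
Simplify: 29:71 = 29:71

29:71


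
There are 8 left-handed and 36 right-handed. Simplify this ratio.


Find GCD(8, 36)
GCD = 4
Divide both by 4: 8/4 = 2, 36/4 = 9
Simplified ratio = 2:9

2:9


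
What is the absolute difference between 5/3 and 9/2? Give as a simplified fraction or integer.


Simplify: 5/3 = 5/3 and 9/2 = 9/2
Find common denominator: LCD = 6
Convert: 10/6 and 27/6
Difference = |10 - 27|/6 = 17/6
Simplified = 17/6

17/6


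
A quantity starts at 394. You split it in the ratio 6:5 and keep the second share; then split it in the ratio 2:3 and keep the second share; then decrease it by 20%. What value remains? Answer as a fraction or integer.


Start with 394.
Step 1: Split 6:5, second share = 394 * 5/11 = 1970/11
Step 2: Split 2:3, second share = 1970/11 * 3/5 = 1182/11
Step 3: Decrease by 20%: 1182/11 * 80/100 = 4728/55
Final result = 4728/55

4728/55
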